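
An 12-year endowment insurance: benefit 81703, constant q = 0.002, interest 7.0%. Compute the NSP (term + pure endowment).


Term component = 1285.7508
Pure endowment = 12_p_x * v^12 * benefit = 0.976262 * 0.444012 * 81703 = 35415.9721
NSP = 36701.7229


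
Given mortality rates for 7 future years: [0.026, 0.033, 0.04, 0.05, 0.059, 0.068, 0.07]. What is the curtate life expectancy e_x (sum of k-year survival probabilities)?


e_x = sum_{k=1}^{n} k_p_x
k_p_x values:
  1_p_x = 0.974
  2_p_x = 0.941858
  3_p_x = 0.904184
  4_p_x = 0.858974
  5_p_x = 0.808295
  6_p_x = 0.753331
  7_p_x = 0.700598
e_x = 5.9412


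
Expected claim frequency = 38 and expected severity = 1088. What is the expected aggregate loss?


E[S] = E[N] * E[X]
= 38 * 1088
= 41344


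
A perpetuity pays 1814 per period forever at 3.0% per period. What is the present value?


PV = PMT / i
= 1814 / 0.03
= 60466.6667


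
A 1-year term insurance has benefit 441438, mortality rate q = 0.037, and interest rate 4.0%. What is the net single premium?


NSP = benefit * q * v
v = 1/(1+i) = 0.961538
NSP = 441438 * 0.037 * 0.961538
= 15705.0058


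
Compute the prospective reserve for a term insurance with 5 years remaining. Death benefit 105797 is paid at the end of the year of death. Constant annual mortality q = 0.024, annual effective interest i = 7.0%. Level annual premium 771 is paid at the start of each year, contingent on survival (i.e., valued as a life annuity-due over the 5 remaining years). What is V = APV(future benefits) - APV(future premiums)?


v = 1/(1+i) = 0.934579
APV(future benefits) per unit = sum_{k=0}^{4} k_p_x * q * v^(k+1) = 0.094101
APV(future benefits) = 105797 * 0.094101 = 9955.6169
Life annuity-due factor ä_{x:5} = sum_{k=0}^{4} k_p_x * v^k = 4.195342
APV(future premiums) = 771 * 4.195342 = 3234.6086
V = 9955.6169 - 3234.6086
= 6721.0083


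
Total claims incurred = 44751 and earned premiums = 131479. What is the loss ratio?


Loss ratio = claims / premiums
= 44751 / 131479
= 0.3404


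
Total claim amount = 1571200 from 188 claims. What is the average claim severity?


severity = total / number
= 1571200 / 188
= 8357.4468


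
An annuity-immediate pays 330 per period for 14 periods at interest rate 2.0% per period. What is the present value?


PV = PMT * (1 - (1+i)^(-n)) / i
= 330 * (1 - (1+0.02)^(-14)) / 0.02
= 330 * (1 - 0.757875) / 0.02
= 330 * 12.106249
= 3995.0621


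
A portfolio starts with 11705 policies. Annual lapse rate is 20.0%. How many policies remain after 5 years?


remaining = initial * (1 - lapse)^years
= 11705 * (1 - 0.2)^5
= 11705 * 0.32768
= 3835.4944


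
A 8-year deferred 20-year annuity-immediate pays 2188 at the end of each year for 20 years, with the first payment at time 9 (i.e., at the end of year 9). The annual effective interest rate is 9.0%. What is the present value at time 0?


PV at time 8 of the 20-year annuity-immediate:
a_n = 2188 * (1-(1+0.09)^(-20))/0.09 = 19973.2579
Discount back 8 years to time 0:
PV = 19973.2579 * (1+0.09)^(-8)
= 19973.2579 * 0.501866
= 10023.9046


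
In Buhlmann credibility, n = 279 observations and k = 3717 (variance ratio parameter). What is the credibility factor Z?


Z = n / (n + k)
= 279 / (279 + 3717)
= 279 / 3996
= 0.0698


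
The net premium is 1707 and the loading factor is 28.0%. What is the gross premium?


Gross = net * (1 + loading)
= 1707 * (1 + 0.28)
= 1707 * 1.28
= 2184.96


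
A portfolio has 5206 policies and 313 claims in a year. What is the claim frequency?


frequency = claims / policies
= 313 / 5206
= 0.0601


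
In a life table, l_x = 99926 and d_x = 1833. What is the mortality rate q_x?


q_x = d_x / l_x
= 1833 / 99926
= 0.0183


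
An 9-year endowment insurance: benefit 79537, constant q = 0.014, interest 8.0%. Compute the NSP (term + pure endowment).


Term component = 6626.2088
Pure endowment = 9_p_x * v^9 * benefit = 0.88083 * 0.500249 * 79537 = 35046.7412
NSP = 41672.9499


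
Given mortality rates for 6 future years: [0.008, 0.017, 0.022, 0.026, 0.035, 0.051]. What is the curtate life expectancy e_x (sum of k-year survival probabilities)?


e_x = sum_{k=1}^{n} k_p_x
k_p_x values:
  1_p_x = 0.992
  2_p_x = 0.975136
  3_p_x = 0.953683
  4_p_x = 0.928887
  5_p_x = 0.896376
  6_p_x = 0.850661
e_x = 5.5967


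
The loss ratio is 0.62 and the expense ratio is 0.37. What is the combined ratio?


Combined ratio = loss ratio + expense ratio
= 0.62 + 0.37
= 0.99


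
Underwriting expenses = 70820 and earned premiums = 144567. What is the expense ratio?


Expense ratio = expenses / premiums
= 70820 / 144567
= 0.4899


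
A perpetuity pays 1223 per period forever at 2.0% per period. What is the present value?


PV = PMT / i
= 1223 / 0.02
= 61150.0


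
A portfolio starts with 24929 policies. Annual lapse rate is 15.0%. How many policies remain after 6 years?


remaining = initial * (1 - lapse)^years
= 24929 * (1 - 0.15)^6
= 24929 * 0.37715
= 9401.9603


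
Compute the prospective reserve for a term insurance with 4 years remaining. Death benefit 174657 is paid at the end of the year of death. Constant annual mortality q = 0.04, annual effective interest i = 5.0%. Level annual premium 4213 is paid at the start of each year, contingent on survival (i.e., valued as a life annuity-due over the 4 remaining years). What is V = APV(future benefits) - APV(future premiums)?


v = 1/(1+i) = 0.952381
APV(future benefits) per unit = sum_{k=0}^{3} k_p_x * q * v^(k+1) = 0.133885
APV(future benefits) = 174657 * 0.133885 = 23383.8929
Life annuity-due factor ä_{x:4} = sum_{k=0}^{3} k_p_x * v^k = 3.514472
APV(future premiums) = 4213 * 3.514472 = 14806.4718
V = 23383.8929 - 14806.4718
= 8577.4211


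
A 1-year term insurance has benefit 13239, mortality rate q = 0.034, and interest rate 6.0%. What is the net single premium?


NSP = benefit * q * v
v = 1/(1+i) = 0.943396
NSP = 13239 * 0.034 * 0.943396
= 424.6472


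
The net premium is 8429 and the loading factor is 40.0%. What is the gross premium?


Gross = net * (1 + loading)
= 8429 * (1 + 0.4)
= 8429 * 1.4
= 11800.6


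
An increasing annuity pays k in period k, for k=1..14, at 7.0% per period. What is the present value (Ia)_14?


(Ia)_n = sum_{k=1}^{n} k * v^k, v = 1/(1+i)
v = 0.934579
Sum computed term by term:
(Ia)_14 = 56.1173


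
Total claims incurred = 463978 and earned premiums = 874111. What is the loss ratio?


Loss ratio = claims / premiums
= 463978 / 874111
= 0.5308


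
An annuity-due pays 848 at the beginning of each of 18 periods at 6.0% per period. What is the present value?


PV_due = PMT * (1-(1+i)^(-n))/i * (1+i)
PV_immediate = 9181.8078
PV_due = 9181.8078 * 1.06
= 9732.7162


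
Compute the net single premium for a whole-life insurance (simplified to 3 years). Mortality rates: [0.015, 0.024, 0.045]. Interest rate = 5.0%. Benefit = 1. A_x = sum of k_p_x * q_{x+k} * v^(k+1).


v = 0.952381
Year 0: k_p_x=1.0, q=0.015, term=0.014286
Year 1: k_p_x=0.985, q=0.024, term=0.021442
Year 2: k_p_x=0.96136, q=0.045, term=0.037371
A_x = 0.0731


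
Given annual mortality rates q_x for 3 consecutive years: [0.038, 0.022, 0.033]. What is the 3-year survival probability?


p_k = 1 - q_k for each year
Survival = product of (1 - q_k)
= 0.962 * 0.978 * 0.967
= 0.9098


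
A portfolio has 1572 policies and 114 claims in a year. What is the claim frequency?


frequency = claims / policies
= 114 / 1572
= 0.0725


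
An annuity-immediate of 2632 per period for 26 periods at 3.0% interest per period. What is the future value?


FV = PMT * ((1+i)^n - 1) / i
= 2632 * ((1.03)^26 - 1) / 0.03
= 2632 * (2.156591 - 1) / 0.03
= 101471.6072


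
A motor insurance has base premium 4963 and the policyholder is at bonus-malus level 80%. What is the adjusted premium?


adjusted = base * BM_level / 100
= 4963 * 80 / 100
= 4963 * 0.8
= 3970.4


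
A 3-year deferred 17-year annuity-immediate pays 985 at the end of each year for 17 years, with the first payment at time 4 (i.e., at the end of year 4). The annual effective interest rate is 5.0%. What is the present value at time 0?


PV at time 3 of the 17-year annuity-immediate:
a_n = 985 * (1-(1+0.05)^(-17))/0.05 = 11104.9553
Discount back 3 years to time 0:
PV = 11104.9553 * (1+0.05)^(-3)
= 11104.9553 * 0.863838
= 9592.8779


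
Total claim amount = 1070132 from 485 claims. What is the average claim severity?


severity = total / number
= 1070132 / 485
= 2206.4577


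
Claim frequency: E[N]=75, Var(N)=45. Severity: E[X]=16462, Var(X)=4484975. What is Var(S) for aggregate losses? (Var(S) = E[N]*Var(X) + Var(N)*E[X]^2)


Var(S) = E[N]*Var(X) + Var(N)*E[X]^2
= 75*4484975 + 45*16462^2
= 336373125 + 12194884980
= 1.2531e+10


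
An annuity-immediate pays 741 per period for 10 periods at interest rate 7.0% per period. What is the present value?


PV = PMT * (1 - (1+i)^(-n)) / i
= 741 * (1 - (1+0.07)^(-10)) / 0.07
= 741 * (1 - 0.508349) / 0.07
= 741 * 7.023582
= 5204.4739


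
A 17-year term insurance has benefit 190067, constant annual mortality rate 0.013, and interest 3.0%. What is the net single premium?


NSP = benefit * sum_{k=0}^{n-1} k_p_x * q * v^(k+1)
With constant q=0.013, v=0.970874
Sum = 0.155894
NSP = 190067 * 0.155894
= 29630.3741


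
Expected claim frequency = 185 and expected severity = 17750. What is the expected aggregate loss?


E[S] = E[N] * E[X]
= 185 * 17750
= 3.2838e+06


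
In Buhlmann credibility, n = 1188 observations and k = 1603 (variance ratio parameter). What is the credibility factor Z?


Z = n / (n + k)
= 1188 / (1188 + 1603)
= 1188 / 2791
= 0.4257


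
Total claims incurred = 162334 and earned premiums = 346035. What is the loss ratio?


Loss ratio = claims / premiums
= 162334 / 346035
= 0.4691


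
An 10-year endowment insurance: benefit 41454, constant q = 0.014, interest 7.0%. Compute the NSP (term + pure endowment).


Term component = 3858.6718
Pure endowment = 10_p_x * v^10 * benefit = 0.868499 * 0.508349 * 41454 = 18301.969
NSP = 22160.6408


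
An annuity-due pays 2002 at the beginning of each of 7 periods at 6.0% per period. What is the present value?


PV_due = PMT * (1-(1+i)^(-n))/i * (1+i)
PV_immediate = 11175.9276
PV_due = 11175.9276 * 1.06
= 11846.4833


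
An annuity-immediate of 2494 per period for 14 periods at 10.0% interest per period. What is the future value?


FV = PMT * ((1+i)^n - 1) / i
= 2494 * ((1.1)^14 - 1) / 0.1
= 2494 * (3.797498 - 1) / 0.1
= 69769.6085


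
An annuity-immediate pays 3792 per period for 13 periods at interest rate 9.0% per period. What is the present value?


PV = PMT * (1 - (1+i)^(-n)) / i
= 3792 * (1 - (1+0.09)^(-13)) / 0.09
= 3792 * (1 - 0.326179) / 0.09
= 3792 * 7.486904
= 28390.3397


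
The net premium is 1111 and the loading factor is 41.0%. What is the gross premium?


Gross = net * (1 + loading)
= 1111 * (1 + 0.41)
= 1111 * 1.41
= 1566.51


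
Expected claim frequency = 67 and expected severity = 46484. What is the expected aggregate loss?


E[S] = E[N] * E[X]
= 67 * 46484
= 3.1144e+06


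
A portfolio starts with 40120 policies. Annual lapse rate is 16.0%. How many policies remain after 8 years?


remaining = initial * (1 - lapse)^years
= 40120 * (1 - 0.16)^8
= 40120 * 0.247876
= 9944.7808


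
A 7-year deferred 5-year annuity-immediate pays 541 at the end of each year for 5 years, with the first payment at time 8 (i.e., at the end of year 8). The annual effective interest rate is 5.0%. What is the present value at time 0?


PV at time 7 of the 5-year annuity-immediate:
a_n = 541 * (1-(1+0.05)^(-5))/0.05 = 2342.2469
Discount back 7 years to time 0:
PV = 2342.2469 * (1+0.05)^(-7)
= 2342.2469 * 0.710681
= 1664.5911


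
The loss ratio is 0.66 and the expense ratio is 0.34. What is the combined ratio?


Combined ratio = loss ratio + expense ratio
= 0.66 + 0.34
= 1.0


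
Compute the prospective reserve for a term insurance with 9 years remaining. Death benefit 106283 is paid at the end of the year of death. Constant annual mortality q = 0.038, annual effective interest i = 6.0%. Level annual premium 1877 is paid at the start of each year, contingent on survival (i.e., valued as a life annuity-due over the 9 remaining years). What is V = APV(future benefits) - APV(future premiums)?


v = 1/(1+i) = 0.943396
APV(future benefits) per unit = sum_{k=0}^{8} k_p_x * q * v^(k+1) = 0.225805
APV(future benefits) = 106283 * 0.225805 = 23999.2663
Life annuity-due factor ä_{x:9} = sum_{k=0}^{8} k_p_x * v^k = 6.29878
APV(future premiums) = 1877 * 6.29878 = 11822.8097
V = 23999.2663 - 11822.8097
= 12176.4565


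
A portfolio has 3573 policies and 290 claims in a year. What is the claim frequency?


frequency = claims / policies
= 290 / 3573
= 0.0812


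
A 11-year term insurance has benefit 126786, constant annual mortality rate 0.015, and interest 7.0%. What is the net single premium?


NSP = benefit * sum_{k=0}^{n-1} k_p_x * q * v^(k+1)
With constant q=0.015, v=0.934579
Sum = 0.105472
NSP = 126786 * 0.105472
= 13372.3813


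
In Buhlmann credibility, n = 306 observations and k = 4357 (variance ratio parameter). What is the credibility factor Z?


Z = n / (n + k)
= 306 / (306 + 4357)
= 306 / 4663
= 0.0656


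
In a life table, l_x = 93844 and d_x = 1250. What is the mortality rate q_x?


q_x = d_x / l_x
= 1250 / 93844
= 0.0133


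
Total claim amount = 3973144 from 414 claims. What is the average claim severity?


severity = total / number
= 3973144 / 414
= 9596.9662


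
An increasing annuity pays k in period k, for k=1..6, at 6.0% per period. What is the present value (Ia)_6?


(Ia)_n = sum_{k=1}^{n} k * v^k, v = 1/(1+i)
v = 0.943396
Sum computed term by term:
(Ia)_6 = 16.3767


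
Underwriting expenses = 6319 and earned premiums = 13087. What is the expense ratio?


Expense ratio = expenses / premiums
= 6319 / 13087
= 0.4828


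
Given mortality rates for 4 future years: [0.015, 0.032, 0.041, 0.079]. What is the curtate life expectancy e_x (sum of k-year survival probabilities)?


e_x = sum_{k=1}^{n} k_p_x
k_p_x values:
  1_p_x = 0.985
  2_p_x = 0.95348
  3_p_x = 0.914387
  4_p_x = 0.842151
e_x = 3.695


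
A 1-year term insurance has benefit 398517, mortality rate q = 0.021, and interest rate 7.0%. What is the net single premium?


NSP = benefit * q * v
v = 1/(1+i) = 0.934579
NSP = 398517 * 0.021 * 0.934579
= 7821.3617


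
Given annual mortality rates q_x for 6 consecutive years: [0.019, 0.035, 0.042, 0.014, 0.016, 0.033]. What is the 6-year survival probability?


p_k = 1 - q_k for each year
Survival = product of (1 - q_k)
= 0.981 * 0.965 * 0.958 * 0.986 * 0.984 * 0.967
= 0.8509


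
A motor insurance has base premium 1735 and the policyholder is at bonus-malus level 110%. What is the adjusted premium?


adjusted = base * BM_level / 100
= 1735 * 110 / 100
= 1735 * 1.1
= 1908.5


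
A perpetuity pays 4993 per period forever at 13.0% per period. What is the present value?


PV = PMT / i
= 4993 / 0.13
= 38407.6923


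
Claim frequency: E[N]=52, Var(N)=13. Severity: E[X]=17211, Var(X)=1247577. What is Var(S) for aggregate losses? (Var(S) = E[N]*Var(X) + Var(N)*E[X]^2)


Var(S) = E[N]*Var(X) + Var(N)*E[X]^2
= 52*1247577 + 13*17211^2
= 64874004 + 3850840773
= 3.9157e+09


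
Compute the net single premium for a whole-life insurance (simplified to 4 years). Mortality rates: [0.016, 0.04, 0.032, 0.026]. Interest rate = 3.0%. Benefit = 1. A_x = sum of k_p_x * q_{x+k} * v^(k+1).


v = 0.970874
Year 0: k_p_x=1.0, q=0.016, term=0.015534
Year 1: k_p_x=0.984, q=0.04, term=0.037101
Year 2: k_p_x=0.94464, q=0.032, term=0.027663
Year 3: k_p_x=0.914412, q=0.026, term=0.021124
A_x = 0.1014


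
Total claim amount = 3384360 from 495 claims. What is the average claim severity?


severity = total / number
= 3384360 / 495
= 6837.0909


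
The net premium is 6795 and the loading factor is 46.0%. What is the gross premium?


Gross = net * (1 + loading)
= 6795 * (1 + 0.46)
= 6795 * 1.46
= 9920.7


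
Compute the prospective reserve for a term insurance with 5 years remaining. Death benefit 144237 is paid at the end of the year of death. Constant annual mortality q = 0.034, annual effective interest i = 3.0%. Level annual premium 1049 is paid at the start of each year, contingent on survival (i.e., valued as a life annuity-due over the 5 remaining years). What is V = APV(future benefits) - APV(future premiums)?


v = 1/(1+i) = 0.970874
APV(future benefits) per unit = sum_{k=0}^{4} k_p_x * q * v^(k+1) = 0.145773
APV(future benefits) = 144237 * 0.145773 = 21025.8626
Life annuity-due factor ä_{x:5} = sum_{k=0}^{4} k_p_x * v^k = 4.416065
APV(future premiums) = 1049 * 4.416065 = 4632.4521
V = 21025.8626 - 4632.4521
= 16393.4105


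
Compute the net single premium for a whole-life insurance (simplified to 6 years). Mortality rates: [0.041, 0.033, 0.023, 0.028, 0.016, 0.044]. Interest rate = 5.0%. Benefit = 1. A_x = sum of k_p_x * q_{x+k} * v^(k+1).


v = 0.952381
Year 0: k_p_x=1.0, q=0.041, term=0.039048
Year 1: k_p_x=0.959, q=0.033, term=0.028705
Year 2: k_p_x=0.927353, q=0.023, term=0.018425
Year 3: k_p_x=0.906024, q=0.028, term=0.020871
Year 4: k_p_x=0.880655, q=0.016, term=0.01104
Year 5: k_p_x=0.866565, q=0.044, term=0.028452
A_x = 0.1465


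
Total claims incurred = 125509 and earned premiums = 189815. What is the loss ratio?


Loss ratio = claims / premiums
= 125509 / 189815
= 0.6612


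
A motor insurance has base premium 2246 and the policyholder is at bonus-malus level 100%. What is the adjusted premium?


adjusted = base * BM_level / 100
= 2246 * 100 / 100
= 2246 * 1.0
= 2246.0


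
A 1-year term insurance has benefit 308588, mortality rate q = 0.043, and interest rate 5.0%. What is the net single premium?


NSP = benefit * q * v
v = 1/(1+i) = 0.952381
NSP = 308588 * 0.043 * 0.952381
= 12637.4133


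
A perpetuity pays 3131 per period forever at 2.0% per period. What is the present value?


PV = PMT / i
= 3131 / 0.02
= 156550.0


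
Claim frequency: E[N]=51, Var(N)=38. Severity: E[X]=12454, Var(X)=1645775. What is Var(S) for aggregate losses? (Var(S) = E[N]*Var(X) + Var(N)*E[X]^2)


Var(S) = E[N]*Var(X) + Var(N)*E[X]^2
= 51*1645775 + 38*12454^2
= 83934525 + 5893880408
= 5.9778e+09


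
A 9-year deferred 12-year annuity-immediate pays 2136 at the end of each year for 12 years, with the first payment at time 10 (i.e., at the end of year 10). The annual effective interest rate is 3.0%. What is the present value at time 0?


PV at time 9 of the 12-year annuity-immediate:
a_n = 2136 * (1-(1+0.03)^(-12))/0.03 = 21261.7525
Discount back 9 years to time 0:
PV = 21261.7525 * (1+0.03)^(-9)
= 21261.7525 * 0.766417
= 16295.3629


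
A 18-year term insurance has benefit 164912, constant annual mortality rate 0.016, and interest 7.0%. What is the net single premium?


NSP = benefit * sum_{k=0}^{n-1} k_p_x * q * v^(k+1)
With constant q=0.016, v=0.934579
Sum = 0.144872
NSP = 164912 * 0.144872
= 23891.1805


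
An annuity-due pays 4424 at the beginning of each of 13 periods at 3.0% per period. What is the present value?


PV_due = PMT * (1-(1+i)^(-n))/i * (1+i)
PV_immediate = 47049.0424
PV_due = 47049.0424 * 1.03
= 48460.5137


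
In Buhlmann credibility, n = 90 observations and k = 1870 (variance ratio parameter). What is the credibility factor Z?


Z = n / (n + k)
= 90 / (90 + 1870)
= 90 / 1960
= 0.0459


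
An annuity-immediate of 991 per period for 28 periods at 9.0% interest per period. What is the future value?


FV = PMT * ((1+i)^n - 1) / i
= 991 * ((1.09)^28 - 1) / 0.09
= 991 * (11.16714 - 1) / 0.09
= 111951.503


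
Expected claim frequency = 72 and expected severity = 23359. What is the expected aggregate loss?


E[S] = E[N] * E[X]
= 72 * 23359
= 1.6818e+06


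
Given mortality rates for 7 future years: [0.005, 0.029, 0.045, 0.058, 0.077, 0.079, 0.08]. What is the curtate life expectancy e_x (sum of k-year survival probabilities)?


e_x = sum_{k=1}^{n} k_p_x
k_p_x values:
  1_p_x = 0.995
  2_p_x = 0.966145
  3_p_x = 0.922668
  4_p_x = 0.869154
  5_p_x = 0.802229
  6_p_x = 0.738853
  7_p_x = 0.679745
e_x = 5.9738


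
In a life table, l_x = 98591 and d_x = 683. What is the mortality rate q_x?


q_x = d_x / l_x
= 683 / 98591
= 0.0069


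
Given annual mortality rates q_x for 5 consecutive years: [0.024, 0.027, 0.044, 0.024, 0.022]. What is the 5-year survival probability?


p_k = 1 - q_k for each year
Survival = product of (1 - q_k)
= 0.976 * 0.973 * 0.956 * 0.976 * 0.978
= 0.8666


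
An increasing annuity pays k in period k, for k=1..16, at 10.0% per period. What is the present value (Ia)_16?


(Ia)_n = sum_{k=1}^{n} k * v^k, v = 1/(1+i)
v = 0.909091
Sum computed term by term:
(Ia)_16 = 51.2401


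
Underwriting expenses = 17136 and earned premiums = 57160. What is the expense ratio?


Expense ratio = expenses / premiums
= 17136 / 57160
= 0.2998


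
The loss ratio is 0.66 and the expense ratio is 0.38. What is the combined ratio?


Combined ratio = loss ratio + expense ratio
= 0.66 + 0.38
= 1.04


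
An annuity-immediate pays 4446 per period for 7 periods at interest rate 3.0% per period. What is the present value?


PV = PMT * (1 - (1+i)^(-n)) / i
= 4446 * (1 - (1+0.03)^(-7)) / 0.03
= 4446 * (1 - 0.813092) / 0.03
= 4446 * 6.230283
= 27699.838


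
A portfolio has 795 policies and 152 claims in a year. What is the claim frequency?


frequency = claims / policies
= 152 / 795
= 0.1912


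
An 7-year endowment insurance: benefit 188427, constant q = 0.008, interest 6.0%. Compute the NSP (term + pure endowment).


Term component = 8231.025
Pure endowment = 7_p_x * v^7 * benefit = 0.945326 * 0.665057 * 188427 = 118463.2878
NSP = 126694.3128


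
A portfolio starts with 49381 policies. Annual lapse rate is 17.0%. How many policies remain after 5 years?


remaining = initial * (1 - lapse)^years
= 49381 * (1 - 0.17)^5
= 49381 * 0.393904
= 19451.3766


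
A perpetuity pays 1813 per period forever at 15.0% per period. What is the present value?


PV = PMT / i
= 1813 / 0.15
= 12086.6667


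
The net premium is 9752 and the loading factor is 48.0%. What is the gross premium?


Gross = net * (1 + loading)
= 9752 * (1 + 0.48)
= 9752 * 1.48
= 14432.96


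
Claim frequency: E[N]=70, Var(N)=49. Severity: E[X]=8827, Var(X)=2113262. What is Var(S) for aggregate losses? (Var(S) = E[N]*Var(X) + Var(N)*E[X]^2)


Var(S) = E[N]*Var(X) + Var(N)*E[X]^2
= 70*2113262 + 49*8827^2
= 147928340 + 3817880521
= 3.9658e+09


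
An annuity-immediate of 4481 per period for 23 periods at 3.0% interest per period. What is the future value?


FV = PMT * ((1+i)^n - 1) / i
= 4481 * ((1.03)^23 - 1) / 0.03
= 4481 * (1.973587 - 1) / 0.03
= 145421.3719


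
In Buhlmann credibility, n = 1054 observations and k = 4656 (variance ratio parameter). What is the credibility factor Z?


Z = n / (n + k)
= 1054 / (1054 + 4656)
= 1054 / 5710
= 0.1846


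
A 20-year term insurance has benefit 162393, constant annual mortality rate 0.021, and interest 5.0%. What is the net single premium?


NSP = benefit * sum_{k=0}^{n-1} k_p_x * q * v^(k+1)
With constant q=0.021, v=0.952381
Sum = 0.222858
NSP = 162393 * 0.222858
= 36190.5218


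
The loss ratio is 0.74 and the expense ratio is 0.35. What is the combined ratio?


Combined ratio = loss ratio + expense ratio
= 0.74 + 0.35
= 1.09


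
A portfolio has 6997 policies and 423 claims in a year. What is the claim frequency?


frequency = claims / policies
= 423 / 6997
= 0.0605


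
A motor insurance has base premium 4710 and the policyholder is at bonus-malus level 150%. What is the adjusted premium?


adjusted = base * BM_level / 100
= 4710 * 150 / 100
= 4710 * 1.5
= 7065.0


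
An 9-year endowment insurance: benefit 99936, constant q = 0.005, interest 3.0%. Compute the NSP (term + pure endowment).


Term component = 3817.4158
Pure endowment = 9_p_x * v^9 * benefit = 0.95589 * 0.766417 * 99936 = 73214.0897
NSP = 77031.5054


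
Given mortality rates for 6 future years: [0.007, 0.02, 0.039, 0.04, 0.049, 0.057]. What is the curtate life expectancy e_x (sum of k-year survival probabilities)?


e_x = sum_{k=1}^{n} k_p_x
k_p_x values:
  1_p_x = 0.993
  2_p_x = 0.97314
  3_p_x = 0.935188
  4_p_x = 0.89778
  5_p_x = 0.853789
  6_p_x = 0.805123
e_x = 5.458


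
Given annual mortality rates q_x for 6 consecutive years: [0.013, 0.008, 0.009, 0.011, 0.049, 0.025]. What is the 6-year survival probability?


p_k = 1 - q_k for each year
Survival = product of (1 - q_k)
= 0.987 * 0.992 * 0.991 * 0.989 * 0.951 * 0.975
= 0.8898


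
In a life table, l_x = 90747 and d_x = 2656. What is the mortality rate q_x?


q_x = d_x / l_x
= 2656 / 90747
= 0.0293


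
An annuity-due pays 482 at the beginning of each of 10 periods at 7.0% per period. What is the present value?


PV_due = PMT * (1-(1+i)^(-n))/i * (1+i)
PV_immediate = 3385.3663
PV_due = 3385.3663 * 1.07
= 3622.3419


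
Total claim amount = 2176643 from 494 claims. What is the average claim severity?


severity = total / number
= 2176643 / 494
= 4406.1599


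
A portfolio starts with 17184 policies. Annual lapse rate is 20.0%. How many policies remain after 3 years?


remaining = initial * (1 - lapse)^years
= 17184 * (1 - 0.2)^3
= 17184 * 0.512
= 8798.208


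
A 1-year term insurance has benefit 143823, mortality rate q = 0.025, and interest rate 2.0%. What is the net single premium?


NSP = benefit * q * v
v = 1/(1+i) = 0.980392
NSP = 143823 * 0.025 * 0.980392
= 3525.0735


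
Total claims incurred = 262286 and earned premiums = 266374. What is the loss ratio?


Loss ratio = claims / premiums
= 262286 / 266374
= 0.9847


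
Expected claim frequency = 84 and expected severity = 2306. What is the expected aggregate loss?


E[S] = E[N] * E[X]
= 84 * 2306
= 193704


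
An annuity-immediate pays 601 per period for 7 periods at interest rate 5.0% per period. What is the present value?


PV = PMT * (1 - (1+i)^(-n)) / i
= 601 * (1 - (1+0.05)^(-7)) / 0.05
= 601 * (1 - 0.710681) / 0.05
= 601 * 5.786373
= 3477.6104


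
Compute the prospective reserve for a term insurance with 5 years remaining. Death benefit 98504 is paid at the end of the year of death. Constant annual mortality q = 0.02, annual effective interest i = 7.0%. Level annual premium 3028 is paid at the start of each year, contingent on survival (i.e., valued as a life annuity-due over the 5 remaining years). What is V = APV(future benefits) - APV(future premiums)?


v = 1/(1+i) = 0.934579
APV(future benefits) per unit = sum_{k=0}^{4} k_p_x * q * v^(k+1) = 0.079004
APV(future benefits) = 98504 * 0.079004 = 7782.1873
Life annuity-due factor ä_{x:5} = sum_{k=0}^{4} k_p_x * v^k = 4.226702
APV(future premiums) = 3028 * 4.226702 = 12798.4527
V = 7782.1873 - 12798.4527
= -5016.2654


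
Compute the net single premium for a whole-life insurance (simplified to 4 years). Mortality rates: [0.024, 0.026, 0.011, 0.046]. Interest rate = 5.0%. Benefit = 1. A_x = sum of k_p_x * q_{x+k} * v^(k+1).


v = 0.952381
Year 0: k_p_x=1.0, q=0.024, term=0.022857
Year 1: k_p_x=0.976, q=0.026, term=0.023017
Year 2: k_p_x=0.950624, q=0.011, term=0.009033
Year 3: k_p_x=0.940167, q=0.046, term=0.03558
A_x = 0.0905


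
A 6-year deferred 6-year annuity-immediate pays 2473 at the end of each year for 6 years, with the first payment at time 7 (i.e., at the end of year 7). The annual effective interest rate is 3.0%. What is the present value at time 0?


PV at time 6 of the 6-year annuity-immediate:
a_n = 2473 * (1-(1+0.03)^(-6))/0.03 = 13396.7144
Discount back 6 years to time 0:
PV = 13396.7144 * (1+0.03)^(-6)
= 13396.7144 * 0.837484
= 11219.5374


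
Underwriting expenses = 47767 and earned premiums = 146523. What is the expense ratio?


Expense ratio = expenses / premiums
= 47767 / 146523
= 0.326


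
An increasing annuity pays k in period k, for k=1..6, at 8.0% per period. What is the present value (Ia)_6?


(Ia)_n = sum_{k=1}^{n} k * v^k, v = 1/(1+i)
v = 0.925926
Sum computed term by term:
(Ia)_6 = 15.1462


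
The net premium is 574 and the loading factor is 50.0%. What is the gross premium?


Gross = net * (1 + loading)
= 574 * (1 + 0.5)
= 574 * 1.5
= 861.0


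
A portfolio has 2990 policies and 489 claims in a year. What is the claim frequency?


frequency = claims / policies
= 489 / 2990
= 0.1635


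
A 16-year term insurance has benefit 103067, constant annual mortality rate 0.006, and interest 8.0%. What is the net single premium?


NSP = benefit * sum_{k=0}^{n-1} k_p_x * q * v^(k+1)
With constant q=0.006, v=0.925926
Sum = 0.051272
NSP = 103067 * 0.051272
= 5284.4945


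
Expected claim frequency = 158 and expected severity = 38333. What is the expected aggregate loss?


E[S] = E[N] * E[X]
= 158 * 38333
= 6.0566e+06


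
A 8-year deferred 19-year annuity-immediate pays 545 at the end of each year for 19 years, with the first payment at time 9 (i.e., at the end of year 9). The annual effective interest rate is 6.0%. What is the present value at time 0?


PV at time 8 of the 19-year annuity-immediate:
a_n = 545 * (1-(1+0.06)^(-19))/0.06 = 6081.1735
Discount back 8 years to time 0:
PV = 6081.1735 * (1+0.06)^(-8)
= 6081.1735 * 0.627412
= 3815.4035


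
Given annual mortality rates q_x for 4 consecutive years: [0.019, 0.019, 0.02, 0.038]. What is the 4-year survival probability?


p_k = 1 - q_k for each year
Survival = product of (1 - q_k)
= 0.981 * 0.981 * 0.98 * 0.962
= 0.9073


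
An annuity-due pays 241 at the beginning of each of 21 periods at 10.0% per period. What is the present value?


PV_due = PMT * (1-(1+i)^(-n))/i * (1+i)
PV_immediate = 2084.3353
PV_due = 2084.3353 * 1.1
= 2292.7689


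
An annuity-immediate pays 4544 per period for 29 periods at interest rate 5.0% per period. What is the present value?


PV = PMT * (1 - (1+i)^(-n)) / i
= 4544 * (1 - (1+0.05)^(-29)) / 0.05
= 4544 * (1 - 0.242946) / 0.05
= 4544 * 15.141074
= 68801.0383


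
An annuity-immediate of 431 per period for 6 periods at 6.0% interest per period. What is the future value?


FV = PMT * ((1+i)^n - 1) / i
= 431 * ((1.06)^6 - 1) / 0.06
= 431 * (1.418519 - 1) / 0.06
= 3006.3623


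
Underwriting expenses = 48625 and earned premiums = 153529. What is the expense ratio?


Expense ratio = expenses / premiums
= 48625 / 153529
= 0.3167


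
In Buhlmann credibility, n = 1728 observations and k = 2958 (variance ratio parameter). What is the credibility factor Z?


Z = n / (n + k)
= 1728 / (1728 + 2958)
= 1728 / 4686
= 0.3688


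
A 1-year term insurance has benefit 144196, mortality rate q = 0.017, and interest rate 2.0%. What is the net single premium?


NSP = benefit * q * v
v = 1/(1+i) = 0.980392
NSP = 144196 * 0.017 * 0.980392
= 2403.2667


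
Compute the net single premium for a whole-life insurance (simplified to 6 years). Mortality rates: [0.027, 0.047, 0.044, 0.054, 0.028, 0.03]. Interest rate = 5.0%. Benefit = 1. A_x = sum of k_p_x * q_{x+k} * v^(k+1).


v = 0.952381
Year 0: k_p_x=1.0, q=0.027, term=0.025714
Year 1: k_p_x=0.973, q=0.047, term=0.041479
Year 2: k_p_x=0.927269, q=0.044, term=0.035244
Year 3: k_p_x=0.886469, q=0.054, term=0.039382
Year 4: k_p_x=0.8386, q=0.028, term=0.018398
Year 5: k_p_x=0.815119, q=0.03, term=0.018248
A_x = 0.1785


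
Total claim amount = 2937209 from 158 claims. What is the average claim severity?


severity = total / number
= 2937209 / 158
= 18589.9304


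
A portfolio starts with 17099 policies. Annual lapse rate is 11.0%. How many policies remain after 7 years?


remaining = initial * (1 - lapse)^years
= 17099 * (1 - 0.11)^7
= 17099 * 0.442313
= 7563.116


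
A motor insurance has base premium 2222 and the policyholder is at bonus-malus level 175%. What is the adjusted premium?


adjusted = base * BM_level / 100
= 2222 * 175 / 100
= 2222 * 1.75
= 3888.5


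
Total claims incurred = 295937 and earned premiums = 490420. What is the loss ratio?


Loss ratio = claims / premiums
= 295937 / 490420
= 0.6034


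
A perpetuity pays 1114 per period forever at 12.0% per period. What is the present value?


PV = PMT / i
= 1114 / 0.12
= 9283.3333


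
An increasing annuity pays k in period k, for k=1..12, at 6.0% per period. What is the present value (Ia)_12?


(Ia)_n = sum_{k=1}^{n} k * v^k, v = 1/(1+i)
v = 0.943396
Sum computed term by term:
(Ia)_12 = 48.7207


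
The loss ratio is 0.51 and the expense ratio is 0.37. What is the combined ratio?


Combined ratio = loss ratio + expense ratio
= 0.51 + 0.37
= 0.88


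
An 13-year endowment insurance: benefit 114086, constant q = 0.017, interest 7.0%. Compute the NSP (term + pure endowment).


Term component = 14890.3332
Pure endowment = 13_p_x * v^13 * benefit = 0.800195 * 0.414964 * 114086 = 37882.53
NSP = 52772.8632


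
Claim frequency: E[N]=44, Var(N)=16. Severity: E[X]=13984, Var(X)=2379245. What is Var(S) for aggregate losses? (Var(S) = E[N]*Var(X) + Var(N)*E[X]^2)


Var(S) = E[N]*Var(X) + Var(N)*E[X]^2
= 44*2379245 + 16*13984^2
= 104686780 + 3128836096
= 3.2335e+09


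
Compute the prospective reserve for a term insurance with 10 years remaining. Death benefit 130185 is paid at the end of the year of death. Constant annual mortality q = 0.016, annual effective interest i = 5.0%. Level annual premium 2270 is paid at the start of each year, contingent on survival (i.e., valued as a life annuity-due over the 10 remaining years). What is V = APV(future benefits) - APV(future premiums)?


v = 1/(1+i) = 0.952381
APV(future benefits) per unit = sum_{k=0}^{9} k_p_x * q * v^(k+1) = 0.115766
APV(future benefits) = 130185 * 0.115766 = 15070.9746
Life annuity-due factor ä_{x:10} = sum_{k=0}^{9} k_p_x * v^k = 7.597133
APV(future premiums) = 2270 * 7.597133 = 17245.491
V = 15070.9746 - 17245.491
= -2174.5164


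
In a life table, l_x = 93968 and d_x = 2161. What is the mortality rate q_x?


q_x = d_x / l_x
= 2161 / 93968
= 0.023


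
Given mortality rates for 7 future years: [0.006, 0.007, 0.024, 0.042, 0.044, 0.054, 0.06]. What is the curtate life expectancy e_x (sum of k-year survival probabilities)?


e_x = sum_{k=1}^{n} k_p_x
k_p_x values:
  1_p_x = 0.994
  2_p_x = 0.987042
  3_p_x = 0.963353
  4_p_x = 0.922892
  5_p_x = 0.882285
  6_p_x = 0.834642
  7_p_x = 0.784563
e_x = 6.3688


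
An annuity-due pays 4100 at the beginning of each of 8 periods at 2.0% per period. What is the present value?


PV_due = PMT * (1-(1+i)^(-n))/i * (1+i)
PV_immediate = 30034.4739
PV_due = 30034.4739 * 1.02
= 30635.1634


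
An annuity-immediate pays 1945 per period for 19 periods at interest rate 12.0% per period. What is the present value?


PV = PMT * (1 - (1+i)^(-n)) / i
= 1945 * (1 - (1+0.12)^(-19)) / 0.12
= 1945 * (1 - 0.116107) / 0.12
= 1945 * 7.365777
= 14326.436


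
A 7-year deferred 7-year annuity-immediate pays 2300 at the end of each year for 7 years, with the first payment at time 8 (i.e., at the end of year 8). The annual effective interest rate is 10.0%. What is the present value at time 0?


PV at time 7 of the 7-year annuity-immediate:
a_n = 2300 * (1-(1+0.1)^(-7))/0.1 = 11197.3633
Discount back 7 years to time 0:
PV = 11197.3633 * (1+0.1)^(-7)
= 11197.3633 * 0.513158
= 5746.0179


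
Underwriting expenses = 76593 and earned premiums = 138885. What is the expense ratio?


Expense ratio = expenses / premiums
= 76593 / 138885
= 0.5515


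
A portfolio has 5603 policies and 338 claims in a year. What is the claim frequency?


frequency = claims / policies
= 338 / 5603
= 0.0603


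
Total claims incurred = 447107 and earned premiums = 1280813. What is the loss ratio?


Loss ratio = claims / premiums
= 447107 / 1280813
= 0.3491


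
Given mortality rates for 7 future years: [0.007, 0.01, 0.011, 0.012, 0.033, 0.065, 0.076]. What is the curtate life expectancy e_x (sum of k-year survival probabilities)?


e_x = sum_{k=1}^{n} k_p_x
k_p_x values:
  1_p_x = 0.993
  2_p_x = 0.98307
  3_p_x = 0.972256
  4_p_x = 0.960589
  5_p_x = 0.92889
  6_p_x = 0.868512
  7_p_x = 0.802505
e_x = 6.5088


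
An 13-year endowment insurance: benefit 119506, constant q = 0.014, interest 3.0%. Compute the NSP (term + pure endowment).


Term component = 16467.9977
Pure endowment = 13_p_x * v^13 * benefit = 0.83253 * 0.680951 * 119506 = 67749.4359
NSP = 84217.4336


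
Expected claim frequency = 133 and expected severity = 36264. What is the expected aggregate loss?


E[S] = E[N] * E[X]
= 133 * 36264
= 4.8231e+06


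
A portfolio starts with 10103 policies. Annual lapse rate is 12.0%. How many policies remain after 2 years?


remaining = initial * (1 - lapse)^years
= 10103 * (1 - 0.12)^2
= 10103 * 0.7744
= 7823.7632


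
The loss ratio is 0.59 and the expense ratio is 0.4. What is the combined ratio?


Combined ratio = loss ratio + expense ratio
= 0.59 + 0.4
= 0.99


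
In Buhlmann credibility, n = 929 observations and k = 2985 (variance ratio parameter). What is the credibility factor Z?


Z = n / (n + k)
= 929 / (929 + 2985)
= 929 / 3914
= 0.2374


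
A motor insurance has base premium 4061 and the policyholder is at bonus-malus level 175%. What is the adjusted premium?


adjusted = base * BM_level / 100
= 4061 * 175 / 100
= 4061 * 1.75
= 7106.75


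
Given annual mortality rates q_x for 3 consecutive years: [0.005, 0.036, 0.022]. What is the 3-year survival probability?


p_k = 1 - q_k for each year
Survival = product of (1 - q_k)
= 0.995 * 0.964 * 0.978
= 0.9381


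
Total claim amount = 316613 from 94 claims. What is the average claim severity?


severity = total / number
= 316613 / 94
= 3368.2234


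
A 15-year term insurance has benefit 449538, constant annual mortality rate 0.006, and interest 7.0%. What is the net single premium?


NSP = benefit * sum_{k=0}^{n-1} k_p_x * q * v^(k+1)
With constant q=0.006, v=0.934579
Sum = 0.052803
NSP = 449538 * 0.052803
= 23736.9928


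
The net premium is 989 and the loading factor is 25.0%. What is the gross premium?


Gross = net * (1 + loading)
= 989 * (1 + 0.25)
= 989 * 1.25
= 1236.25


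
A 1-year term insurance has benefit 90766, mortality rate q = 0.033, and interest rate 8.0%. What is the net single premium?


NSP = benefit * q * v
v = 1/(1+i) = 0.925926
NSP = 90766 * 0.033 * 0.925926
= 2773.4056


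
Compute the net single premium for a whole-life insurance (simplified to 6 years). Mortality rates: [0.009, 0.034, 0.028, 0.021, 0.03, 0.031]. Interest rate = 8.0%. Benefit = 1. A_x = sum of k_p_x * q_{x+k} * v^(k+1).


v = 0.925926
Year 0: k_p_x=1.0, q=0.009, term=0.008333
Year 1: k_p_x=0.991, q=0.034, term=0.028887
Year 2: k_p_x=0.957306, q=0.028, term=0.021278
Year 3: k_p_x=0.930501, q=0.021, term=0.014363
Year 4: k_p_x=0.910961, q=0.03, term=0.0186
Year 5: k_p_x=0.883632, q=0.031, term=0.017262
A_x = 0.1087


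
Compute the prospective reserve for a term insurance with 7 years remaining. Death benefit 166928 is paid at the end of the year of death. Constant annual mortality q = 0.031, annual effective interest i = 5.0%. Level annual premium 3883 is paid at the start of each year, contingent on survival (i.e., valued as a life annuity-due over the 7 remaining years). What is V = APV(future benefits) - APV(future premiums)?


v = 1/(1+i) = 0.952381
APV(future benefits) per unit = sum_{k=0}^{6} k_p_x * q * v^(k+1) = 0.164535
APV(future benefits) = 166928 * 0.164535 = 27465.4151
Life annuity-due factor ä_{x:7} = sum_{k=0}^{6} k_p_x * v^k = 5.572943
APV(future premiums) = 3883 * 5.572943 = 21639.7367
V = 27465.4151 - 21639.7367
= 5825.6784
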